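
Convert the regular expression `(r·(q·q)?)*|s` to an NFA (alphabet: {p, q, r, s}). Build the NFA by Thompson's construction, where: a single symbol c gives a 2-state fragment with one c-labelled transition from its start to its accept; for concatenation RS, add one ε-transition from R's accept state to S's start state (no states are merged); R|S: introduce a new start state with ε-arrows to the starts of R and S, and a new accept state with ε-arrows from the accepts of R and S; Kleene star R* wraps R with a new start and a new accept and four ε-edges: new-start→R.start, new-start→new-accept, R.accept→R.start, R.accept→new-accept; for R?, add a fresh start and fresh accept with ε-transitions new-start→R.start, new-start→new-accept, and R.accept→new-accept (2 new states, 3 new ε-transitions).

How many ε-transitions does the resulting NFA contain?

13

Bottom-up over the parse tree:
Each of the 4 symbol leaves contributes 0 ε-transitions.
  q·q — 1 ε-transition
  (q·q)? — 4 ε-transitions
  r·(q·q)? — 5 ε-transitions
  (r·(q·q)?)* — 9 ε-transitions
  (r·(q·q)?)*|s — 13 ε-transitions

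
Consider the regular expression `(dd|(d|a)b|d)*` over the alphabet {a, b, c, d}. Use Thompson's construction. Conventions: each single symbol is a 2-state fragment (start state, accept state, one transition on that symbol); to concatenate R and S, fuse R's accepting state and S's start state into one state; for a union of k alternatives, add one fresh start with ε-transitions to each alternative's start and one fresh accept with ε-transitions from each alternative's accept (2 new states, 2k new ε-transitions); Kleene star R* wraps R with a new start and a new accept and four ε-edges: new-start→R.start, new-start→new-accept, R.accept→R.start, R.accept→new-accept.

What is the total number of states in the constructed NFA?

Per subexpression:
Each of the 6 symbol leaves contributes a 2-state fragment.
  dd — 3 states
  d|a — 6 states
  (d|a)b — 7 states
  dd|(d|a)b|d — 14 states
  (dd|(d|a)b|d)* — 16 states

16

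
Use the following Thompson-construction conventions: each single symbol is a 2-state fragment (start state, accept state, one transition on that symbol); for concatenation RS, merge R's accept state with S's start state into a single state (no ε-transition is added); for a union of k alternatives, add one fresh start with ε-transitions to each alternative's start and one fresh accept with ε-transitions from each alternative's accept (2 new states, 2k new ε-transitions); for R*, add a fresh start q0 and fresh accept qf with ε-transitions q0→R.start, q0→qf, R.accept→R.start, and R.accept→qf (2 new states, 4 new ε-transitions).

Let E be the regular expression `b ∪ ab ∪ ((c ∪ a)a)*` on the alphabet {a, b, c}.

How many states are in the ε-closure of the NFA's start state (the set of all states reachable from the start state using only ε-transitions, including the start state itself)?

Let C(F) = |ε-closure(F.start)| within fragment F, and note whether F accepts ε. Symbol fragments have C = 1 and do not accept ε. Then:
  ab : same as the first factor's closure: |ε-closure| = 1
  c ∪ a : |ε-closure| = 1 + 1 + 1 = 3 (the new accept is not ε-reachable since no branch accepts ε)
  (c ∪ a)a : |ε-closure| equals the left operand's closure size = 3 (its accept is not ε-reachable, so the closure stops there)
  ((c ∪ a)a)* : the star's fresh start ε-reaches both the body's start and the fresh accept: |ε-closure| = 2 + 3 = 5
  b ∪ ab ∪ ((c ∪ a)a)* : new start ε-reaches every alternative's start; at least one alternative accepts ε, so the union's new accept is reached too: |ε-closure| = 1 + 1 + 1 + 5 + 1 = 9

9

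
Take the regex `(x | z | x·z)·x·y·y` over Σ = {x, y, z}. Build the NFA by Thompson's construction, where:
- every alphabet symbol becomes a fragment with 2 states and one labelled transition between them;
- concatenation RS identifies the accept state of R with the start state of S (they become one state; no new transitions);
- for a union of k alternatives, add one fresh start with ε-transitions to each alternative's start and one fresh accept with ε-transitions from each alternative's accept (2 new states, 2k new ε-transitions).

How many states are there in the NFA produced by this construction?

Bottom-up over the parse tree:
Each of the 7 symbol leaves contributes a 2-state fragment.
  x·z : 3 states
  x | z | x·z : 9 states
  (x | z | x·z)·x·y·y : 12 states

12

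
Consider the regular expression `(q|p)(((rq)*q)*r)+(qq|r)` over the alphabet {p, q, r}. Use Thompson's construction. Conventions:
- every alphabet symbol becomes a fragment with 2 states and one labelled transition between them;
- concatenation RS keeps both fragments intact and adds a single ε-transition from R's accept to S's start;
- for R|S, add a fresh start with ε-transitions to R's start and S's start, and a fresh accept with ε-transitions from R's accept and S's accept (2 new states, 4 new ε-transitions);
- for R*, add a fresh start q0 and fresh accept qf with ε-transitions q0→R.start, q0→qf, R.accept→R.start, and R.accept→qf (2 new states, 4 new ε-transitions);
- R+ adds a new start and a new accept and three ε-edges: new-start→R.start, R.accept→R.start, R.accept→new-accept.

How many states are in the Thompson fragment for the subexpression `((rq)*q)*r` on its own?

Fragment for `((rq)*q)*r`:
Each of the 4 symbol leaves contributes a 2-state fragment.
  rq → 4 states
  (rq)* → 6 states
  (rq)*q → 8 states
  ((rq)*q)* → 10 states
  ((rq)*q)*r → 12 states

12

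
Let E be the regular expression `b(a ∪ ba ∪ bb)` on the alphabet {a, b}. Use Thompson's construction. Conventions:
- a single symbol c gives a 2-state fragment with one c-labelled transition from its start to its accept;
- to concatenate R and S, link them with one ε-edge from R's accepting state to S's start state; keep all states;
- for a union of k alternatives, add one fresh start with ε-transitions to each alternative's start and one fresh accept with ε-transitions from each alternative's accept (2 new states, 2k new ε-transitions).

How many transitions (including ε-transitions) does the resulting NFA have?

15

Per subexpression:
Each of the 6 symbol leaves contributes 1 transition (1 symbol, 0 ε).
  ba : 3 transitions (2 symbol, 1 ε)
  bb : 3 transitions (2 symbol, 1 ε)
  a ∪ ba ∪ bb : 13 transitions (5 symbol, 8 ε)
  b(a ∪ ba ∪ bb) : 15 transitions (6 symbol, 9 ε)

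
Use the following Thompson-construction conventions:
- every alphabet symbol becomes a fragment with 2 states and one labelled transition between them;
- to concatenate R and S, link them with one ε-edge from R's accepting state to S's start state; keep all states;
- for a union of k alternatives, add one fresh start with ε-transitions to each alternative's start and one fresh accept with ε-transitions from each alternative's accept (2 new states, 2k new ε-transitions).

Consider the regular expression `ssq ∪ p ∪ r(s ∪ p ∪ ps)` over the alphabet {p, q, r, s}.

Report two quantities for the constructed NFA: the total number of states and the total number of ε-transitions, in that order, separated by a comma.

22, 16

Bottom-up over the parse tree:
Each of the 9 symbol leaves contributes 2 states and 0 ε-transitions.
  ssq = 6 states, 2 ε-transitions
  ps = 4 states, 1 ε-transition
  s ∪ p ∪ ps = 10 states, 7 ε-transitions
  r(s ∪ p ∪ ps) = 12 states, 8 ε-transitions
  ssq ∪ p ∪ r(s ∪ p ∪ ps) = 22 states, 16 ε-transitions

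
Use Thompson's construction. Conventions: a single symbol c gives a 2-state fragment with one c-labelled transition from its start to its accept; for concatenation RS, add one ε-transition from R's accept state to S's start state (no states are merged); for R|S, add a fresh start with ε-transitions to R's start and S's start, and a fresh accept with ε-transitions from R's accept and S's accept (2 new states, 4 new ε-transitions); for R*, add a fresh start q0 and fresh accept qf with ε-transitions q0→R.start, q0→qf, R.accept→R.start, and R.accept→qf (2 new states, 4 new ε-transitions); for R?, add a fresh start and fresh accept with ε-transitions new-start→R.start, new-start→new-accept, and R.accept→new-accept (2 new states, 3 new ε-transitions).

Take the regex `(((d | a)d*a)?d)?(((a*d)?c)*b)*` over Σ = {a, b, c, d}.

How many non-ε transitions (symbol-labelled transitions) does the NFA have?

Per subexpression:
Each of the 9 symbol leaves contributes exactly 1 symbol transition.
  d | a = 2 symbol transitions
  d* = 1 symbol transition
  (d | a)d*a = 4 symbol transitions
  ((d | a)d*a)? = 4 symbol transitions
  ((d | a)d*a)?d = 5 symbol transitions
  (((d | a)d*a)?d)? = 5 symbol transitions
  a* = 1 symbol transition
  a*d = 2 symbol transitions
  (a*d)? = 2 symbol transitions
  (a*d)?c = 3 symbol transitions
  ((a*d)?c)* = 3 symbol transitions
  ((a*d)?c)*b = 4 symbol transitions
  (((a*d)?c)*b)* = 4 symbol transitions
  (((d | a)d*a)?d)?(((a*d)?c)*b)* = 9 symbol transitions

9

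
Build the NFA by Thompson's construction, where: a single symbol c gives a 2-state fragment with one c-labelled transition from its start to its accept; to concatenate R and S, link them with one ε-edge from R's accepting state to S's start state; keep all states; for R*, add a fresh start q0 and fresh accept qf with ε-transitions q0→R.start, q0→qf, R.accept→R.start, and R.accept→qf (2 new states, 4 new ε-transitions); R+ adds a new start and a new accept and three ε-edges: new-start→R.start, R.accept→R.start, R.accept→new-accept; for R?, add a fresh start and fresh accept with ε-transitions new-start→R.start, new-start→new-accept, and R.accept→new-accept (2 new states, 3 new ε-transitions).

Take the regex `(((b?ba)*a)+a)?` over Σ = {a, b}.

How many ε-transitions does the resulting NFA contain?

17

Recursing over subexpressions:
Each of the 5 symbol leaves contributes 0 ε-transitions.
  b? — 3 ε-transitions
  b?ba — 5 ε-transitions
  (b?ba)* — 9 ε-transitions
  (b?ba)*a — 10 ε-transitions
  ((b?ba)*a)+ — 13 ε-transitions
  ((b?ba)*a)+a — 14 ε-transitions
  (((b?ba)*a)+a)? — 17 ε-transitions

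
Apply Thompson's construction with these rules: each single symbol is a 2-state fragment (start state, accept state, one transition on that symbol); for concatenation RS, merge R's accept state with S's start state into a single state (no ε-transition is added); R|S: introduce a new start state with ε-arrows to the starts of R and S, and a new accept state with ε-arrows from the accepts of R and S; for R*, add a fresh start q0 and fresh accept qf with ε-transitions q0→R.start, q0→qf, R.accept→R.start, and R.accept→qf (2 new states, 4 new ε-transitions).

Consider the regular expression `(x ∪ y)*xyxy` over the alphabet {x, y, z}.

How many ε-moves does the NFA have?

Bottom-up over the parse tree:
Each of the 6 symbol leaves contributes 0 ε-transitions.
  x ∪ y = 4 ε-transitions
  (x ∪ y)* = 8 ε-transitions
  (x ∪ y)*xyxy = 8 ε-transitions

8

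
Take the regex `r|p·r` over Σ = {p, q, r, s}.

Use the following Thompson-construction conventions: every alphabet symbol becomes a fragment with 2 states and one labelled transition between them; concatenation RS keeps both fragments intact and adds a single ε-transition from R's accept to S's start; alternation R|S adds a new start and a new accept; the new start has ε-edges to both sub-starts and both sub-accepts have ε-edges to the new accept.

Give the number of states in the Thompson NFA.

Building bottom-up:
Each of the 3 symbol leaves contributes a 2-state fragment.
  p·r : 4 states
  r|p·r : 8 states

8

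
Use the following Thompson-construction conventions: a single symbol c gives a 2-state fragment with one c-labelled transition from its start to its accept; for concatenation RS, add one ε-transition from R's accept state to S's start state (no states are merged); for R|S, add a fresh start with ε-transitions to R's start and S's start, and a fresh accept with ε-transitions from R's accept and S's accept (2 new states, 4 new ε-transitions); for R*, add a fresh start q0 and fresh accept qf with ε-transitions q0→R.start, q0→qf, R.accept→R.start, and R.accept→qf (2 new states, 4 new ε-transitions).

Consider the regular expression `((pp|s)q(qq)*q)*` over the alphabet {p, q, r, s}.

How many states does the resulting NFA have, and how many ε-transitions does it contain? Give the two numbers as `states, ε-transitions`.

20, 17

Building bottom-up:
Each of the 7 symbol leaves contributes 2 states and 0 ε-transitions.
  pp : 4 states, 1 ε-transition
  pp|s : 8 states, 5 ε-transitions
  qq : 4 states, 1 ε-transition
  (qq)* : 6 states, 5 ε-transitions
  (pp|s)q(qq)*q : 18 states, 13 ε-transitions
  ((pp|s)q(qq)*q)* : 20 states, 17 ε-transitions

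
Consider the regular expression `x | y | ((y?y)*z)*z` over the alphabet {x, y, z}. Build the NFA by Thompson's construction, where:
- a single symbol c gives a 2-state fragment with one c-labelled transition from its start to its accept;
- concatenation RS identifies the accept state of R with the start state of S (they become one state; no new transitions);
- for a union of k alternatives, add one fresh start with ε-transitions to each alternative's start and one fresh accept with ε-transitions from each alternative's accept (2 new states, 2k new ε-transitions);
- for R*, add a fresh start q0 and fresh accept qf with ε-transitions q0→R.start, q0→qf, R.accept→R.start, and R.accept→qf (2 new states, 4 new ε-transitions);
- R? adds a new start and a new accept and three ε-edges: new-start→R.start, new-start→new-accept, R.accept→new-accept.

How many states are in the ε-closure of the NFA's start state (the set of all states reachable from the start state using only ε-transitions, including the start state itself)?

10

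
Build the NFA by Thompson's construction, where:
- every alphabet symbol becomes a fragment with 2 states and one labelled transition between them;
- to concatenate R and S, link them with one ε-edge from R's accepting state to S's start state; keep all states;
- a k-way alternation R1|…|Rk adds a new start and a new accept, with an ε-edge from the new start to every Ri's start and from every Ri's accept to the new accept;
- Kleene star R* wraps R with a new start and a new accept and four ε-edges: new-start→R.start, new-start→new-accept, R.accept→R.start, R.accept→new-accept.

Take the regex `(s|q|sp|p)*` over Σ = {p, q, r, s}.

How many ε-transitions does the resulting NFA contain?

13

Per subexpression:
Each of the 5 symbol leaves contributes 0 ε-transitions.
  sp — 1 ε-transition
  s|q|sp|p — 9 ε-transitions
  (s|q|sp|p)* — 13 ε-transitions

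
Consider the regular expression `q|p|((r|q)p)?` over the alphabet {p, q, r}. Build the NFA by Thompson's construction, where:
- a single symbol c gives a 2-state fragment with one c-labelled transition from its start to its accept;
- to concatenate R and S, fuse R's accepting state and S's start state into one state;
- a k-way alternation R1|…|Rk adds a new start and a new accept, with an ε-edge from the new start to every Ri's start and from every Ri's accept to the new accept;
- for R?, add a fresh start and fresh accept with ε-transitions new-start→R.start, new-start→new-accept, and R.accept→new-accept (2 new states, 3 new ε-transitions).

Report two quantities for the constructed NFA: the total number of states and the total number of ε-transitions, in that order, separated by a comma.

15, 13

Building bottom-up:
Each of the 5 symbol leaves contributes 2 states and 0 ε-transitions.
  r|q → 6 states, 4 ε-transitions
  (r|q)p → 7 states, 4 ε-transitions
  ((r|q)p)? → 9 states, 7 ε-transitions
  q|p|((r|q)p)? → 15 states, 13 ε-transitions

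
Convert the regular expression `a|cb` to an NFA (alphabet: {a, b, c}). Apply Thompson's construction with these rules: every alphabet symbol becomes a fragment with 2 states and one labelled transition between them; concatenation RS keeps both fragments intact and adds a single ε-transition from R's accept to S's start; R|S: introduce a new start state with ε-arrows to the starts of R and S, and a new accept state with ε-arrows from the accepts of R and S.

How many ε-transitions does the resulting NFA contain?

5

By structural recursion:
Each of the 3 symbol leaves contributes 0 ε-transitions.
  cb : 1 ε-transition
  a|cb : 5 ε-transitions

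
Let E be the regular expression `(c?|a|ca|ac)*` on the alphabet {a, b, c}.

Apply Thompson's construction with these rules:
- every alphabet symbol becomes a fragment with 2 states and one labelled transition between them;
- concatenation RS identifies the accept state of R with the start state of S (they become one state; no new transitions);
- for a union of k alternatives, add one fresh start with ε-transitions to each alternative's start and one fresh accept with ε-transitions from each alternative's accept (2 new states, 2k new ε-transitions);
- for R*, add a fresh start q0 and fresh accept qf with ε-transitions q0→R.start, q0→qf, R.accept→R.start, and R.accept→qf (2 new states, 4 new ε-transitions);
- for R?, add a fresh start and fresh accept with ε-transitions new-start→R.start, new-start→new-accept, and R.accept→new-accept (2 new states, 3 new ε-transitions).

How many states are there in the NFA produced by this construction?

16

Recursing over subexpressions:
Each of the 6 symbol leaves contributes a 2-state fragment.
  c? : 4 states
  ca : 3 states
  ac : 3 states
  c?|a|ca|ac : 14 states
  (c?|a|ca|ac)* : 16 states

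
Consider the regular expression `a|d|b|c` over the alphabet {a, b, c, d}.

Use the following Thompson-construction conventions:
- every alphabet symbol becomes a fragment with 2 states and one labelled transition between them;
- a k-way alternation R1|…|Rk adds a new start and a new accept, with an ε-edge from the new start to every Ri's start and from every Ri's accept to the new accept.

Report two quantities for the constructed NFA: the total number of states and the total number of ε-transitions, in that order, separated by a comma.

10, 8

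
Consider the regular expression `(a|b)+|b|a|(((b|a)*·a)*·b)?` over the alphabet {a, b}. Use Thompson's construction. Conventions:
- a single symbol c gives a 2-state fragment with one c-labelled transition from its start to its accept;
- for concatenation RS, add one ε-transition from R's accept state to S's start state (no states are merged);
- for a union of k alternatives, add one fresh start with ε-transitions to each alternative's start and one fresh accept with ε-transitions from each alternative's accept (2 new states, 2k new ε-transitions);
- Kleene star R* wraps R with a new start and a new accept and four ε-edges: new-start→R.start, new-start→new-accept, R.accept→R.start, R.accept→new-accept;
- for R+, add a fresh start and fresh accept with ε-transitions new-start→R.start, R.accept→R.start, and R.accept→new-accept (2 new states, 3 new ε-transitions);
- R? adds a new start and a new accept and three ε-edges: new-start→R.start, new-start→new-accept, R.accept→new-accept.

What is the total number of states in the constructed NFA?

Recursing over subexpressions:
Each of the 8 symbol leaves contributes a 2-state fragment.
  a|b — 6 states
  (a|b)+ — 8 states
  b|a — 6 states
  (b|a)* — 8 states
  (b|a)*·a — 10 states
  ((b|a)*·a)* — 12 states
  ((b|a)*·a)*·b — 14 states
  (((b|a)*·a)*·b)? — 16 states
  (a|b)+|b|a|(((b|a)*·a)*·b)? — 30 states

30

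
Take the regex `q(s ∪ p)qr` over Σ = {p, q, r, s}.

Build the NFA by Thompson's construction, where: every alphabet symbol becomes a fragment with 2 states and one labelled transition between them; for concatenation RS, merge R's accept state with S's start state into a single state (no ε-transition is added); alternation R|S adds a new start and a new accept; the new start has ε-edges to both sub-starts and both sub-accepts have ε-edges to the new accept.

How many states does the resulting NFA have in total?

9

Bottom-up over the parse tree:
Each of the 5 symbol leaves contributes a 2-state fragment.
  s ∪ p = 6 states
  q(s ∪ p)qr = 9 states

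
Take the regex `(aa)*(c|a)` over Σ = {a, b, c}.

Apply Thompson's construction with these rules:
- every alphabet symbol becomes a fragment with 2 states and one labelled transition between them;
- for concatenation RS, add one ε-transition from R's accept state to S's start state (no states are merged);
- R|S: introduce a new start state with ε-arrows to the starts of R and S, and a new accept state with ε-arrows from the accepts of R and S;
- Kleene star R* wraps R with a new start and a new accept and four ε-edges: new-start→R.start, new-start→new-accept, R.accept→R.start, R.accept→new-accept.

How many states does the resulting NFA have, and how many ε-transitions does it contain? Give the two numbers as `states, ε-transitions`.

12, 10

By structural recursion:
Each of the 4 symbol leaves contributes 2 states and 0 ε-transitions.
  aa → 4 states, 1 ε-transition
  (aa)* → 6 states, 5 ε-transitions
  c|a → 6 states, 4 ε-transitions
  (aa)*(c|a) → 12 states, 10 ε-transitions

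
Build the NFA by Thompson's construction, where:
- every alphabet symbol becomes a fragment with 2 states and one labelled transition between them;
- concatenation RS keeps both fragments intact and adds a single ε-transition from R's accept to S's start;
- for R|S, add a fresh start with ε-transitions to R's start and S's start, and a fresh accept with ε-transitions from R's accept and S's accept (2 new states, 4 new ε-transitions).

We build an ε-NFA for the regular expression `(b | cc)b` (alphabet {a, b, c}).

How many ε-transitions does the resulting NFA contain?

6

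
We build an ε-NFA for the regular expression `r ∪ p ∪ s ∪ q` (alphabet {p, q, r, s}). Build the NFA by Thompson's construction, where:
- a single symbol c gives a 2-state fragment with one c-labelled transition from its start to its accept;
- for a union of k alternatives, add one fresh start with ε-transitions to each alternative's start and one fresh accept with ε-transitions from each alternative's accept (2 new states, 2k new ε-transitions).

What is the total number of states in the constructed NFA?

10

By structural recursion:
Each of the 4 symbol leaves contributes a 2-state fragment.
  r ∪ p ∪ s ∪ q = 10 states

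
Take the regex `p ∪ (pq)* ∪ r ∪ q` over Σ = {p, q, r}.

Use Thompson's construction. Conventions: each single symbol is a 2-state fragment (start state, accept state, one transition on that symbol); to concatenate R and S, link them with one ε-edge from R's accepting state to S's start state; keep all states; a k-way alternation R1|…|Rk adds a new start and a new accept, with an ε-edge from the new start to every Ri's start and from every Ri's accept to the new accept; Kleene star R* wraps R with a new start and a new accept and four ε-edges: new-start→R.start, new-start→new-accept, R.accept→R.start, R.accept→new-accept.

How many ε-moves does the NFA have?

13

Bottom-up over the parse tree:
Each of the 5 symbol leaves contributes 0 ε-transitions.
  pq : 1 ε-transition
  (pq)* : 5 ε-transitions
  p ∪ (pq)* ∪ r ∪ q : 13 ε-transitions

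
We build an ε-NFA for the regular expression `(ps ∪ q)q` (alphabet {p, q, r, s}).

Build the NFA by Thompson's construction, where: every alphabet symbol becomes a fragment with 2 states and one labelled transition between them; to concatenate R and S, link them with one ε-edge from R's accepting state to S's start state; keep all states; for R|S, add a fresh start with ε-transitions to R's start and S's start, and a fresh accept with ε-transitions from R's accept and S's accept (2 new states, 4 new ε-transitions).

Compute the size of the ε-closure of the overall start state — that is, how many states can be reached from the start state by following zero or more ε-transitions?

3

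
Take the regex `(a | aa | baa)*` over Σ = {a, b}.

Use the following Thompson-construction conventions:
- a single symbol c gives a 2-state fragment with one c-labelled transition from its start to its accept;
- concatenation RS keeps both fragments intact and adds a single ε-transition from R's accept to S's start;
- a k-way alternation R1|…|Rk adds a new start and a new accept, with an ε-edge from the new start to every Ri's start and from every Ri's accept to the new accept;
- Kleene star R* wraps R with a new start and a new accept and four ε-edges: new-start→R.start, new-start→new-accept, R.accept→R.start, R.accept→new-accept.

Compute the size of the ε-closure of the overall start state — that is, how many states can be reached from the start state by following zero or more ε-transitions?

6

Compute the ε-closure size of each fragment's start state recursively; a symbol fragment's start has no outgoing ε-edge, so its closure is just itself (size 1).
  aa → same as the first factor's closure: C = 1
  baa → same as the first factor's closure: C = 1
  a | aa | baa → new start ε-reaches every alternative's start; none of them accept ε, so the new accept is not reached: C = 1 + 1 + 1 + 1 = 4
  (a | aa | baa)* → the star's fresh start ε-reaches both the body's start and the fresh accept: C = 2 + 4 = 6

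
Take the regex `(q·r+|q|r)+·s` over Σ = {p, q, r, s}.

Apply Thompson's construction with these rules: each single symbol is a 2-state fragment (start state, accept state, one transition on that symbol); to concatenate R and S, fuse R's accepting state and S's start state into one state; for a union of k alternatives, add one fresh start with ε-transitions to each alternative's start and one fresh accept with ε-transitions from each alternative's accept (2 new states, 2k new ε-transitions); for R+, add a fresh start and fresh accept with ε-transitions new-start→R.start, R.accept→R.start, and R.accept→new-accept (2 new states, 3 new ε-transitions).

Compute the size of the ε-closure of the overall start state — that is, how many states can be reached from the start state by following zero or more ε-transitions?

Let C(F) = |ε-closure(F.start)| within fragment F, and note whether F accepts ε. Symbol fragments have C = 1 and do not accept ε. Then:
  r+ → new start ε-reaches only the body's start; the new accept needs a symbol first: |closure| = 1 + 1 = 2
  q·r+ → same as the first factor's closure: |closure| = 1
  q·r+|q|r → |closure| = 1 + 1 + 1 + 1 = 4 (the new accept is not ε-reachable since no branch accepts ε)
  (q·r+|q|r)+ → |closure| = 1 + 4 = 5 (the body doesn't accept ε, so the new accept is not reached)
  (q·r+|q|r)+·s → same as the first factor's closure: |closure| = 5

5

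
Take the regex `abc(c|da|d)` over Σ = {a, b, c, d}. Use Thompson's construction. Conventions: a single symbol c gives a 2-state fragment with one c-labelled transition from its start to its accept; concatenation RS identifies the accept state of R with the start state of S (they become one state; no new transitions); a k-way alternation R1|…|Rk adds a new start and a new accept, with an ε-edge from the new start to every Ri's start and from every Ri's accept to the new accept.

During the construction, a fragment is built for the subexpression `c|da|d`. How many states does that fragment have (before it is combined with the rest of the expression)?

9

Fragment for `c|da|d`:
Each of the 4 symbol leaves contributes a 2-state fragment.
  da → 3 states
  c|da|d → 9 states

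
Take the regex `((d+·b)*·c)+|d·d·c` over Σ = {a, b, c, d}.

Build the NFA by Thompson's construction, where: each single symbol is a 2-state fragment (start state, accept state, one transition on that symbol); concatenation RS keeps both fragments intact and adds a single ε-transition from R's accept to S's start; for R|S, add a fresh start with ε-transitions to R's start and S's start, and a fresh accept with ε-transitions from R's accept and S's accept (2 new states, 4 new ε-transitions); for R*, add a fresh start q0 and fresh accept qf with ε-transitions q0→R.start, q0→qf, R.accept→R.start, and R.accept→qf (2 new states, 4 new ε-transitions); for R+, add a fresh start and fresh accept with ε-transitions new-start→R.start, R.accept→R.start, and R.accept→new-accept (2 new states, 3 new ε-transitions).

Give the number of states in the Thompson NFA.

20

Bottom-up over the parse tree:
Each of the 6 symbol leaves contributes a 2-state fragment.
  d+ — 4 states
  d+·b — 6 states
  (d+·b)* — 8 states
  (d+·b)*·c — 10 states
  ((d+·b)*·c)+ — 12 states
  d·d·c — 6 states
  ((d+·b)*·c)+|d·d·c — 20 states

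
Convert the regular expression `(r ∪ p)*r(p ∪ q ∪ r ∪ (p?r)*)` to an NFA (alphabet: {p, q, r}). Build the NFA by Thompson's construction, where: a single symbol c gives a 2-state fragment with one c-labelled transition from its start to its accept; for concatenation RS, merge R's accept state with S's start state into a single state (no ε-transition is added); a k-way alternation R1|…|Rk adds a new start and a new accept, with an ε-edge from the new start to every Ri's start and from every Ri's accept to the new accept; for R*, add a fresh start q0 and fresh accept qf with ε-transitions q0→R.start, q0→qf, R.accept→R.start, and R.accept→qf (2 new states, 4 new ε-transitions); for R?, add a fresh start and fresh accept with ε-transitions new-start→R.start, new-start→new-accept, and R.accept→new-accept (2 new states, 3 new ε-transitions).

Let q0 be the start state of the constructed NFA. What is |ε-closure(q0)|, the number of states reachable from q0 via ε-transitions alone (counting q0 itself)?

5

Let C(F) = |ε-closure(F.start)| within fragment F, and note whether F accepts ε. Symbol fragments have C = 1 and do not accept ε. Then:
  r ∪ p — C = 1 + 1 + 1 = 3 (the new accept is not ε-reachable since no branch accepts ε)
  (r ∪ p)* — new start has ε-edges to the inner start and to the new accept, so C = 2 + 3 = 5
  p? — C = 1 (new start) + 1 (body) + 1 (new accept, via ε) = 3
  p?r — C = 3 + (1−1) = 3 (closure spills across the concat boundary because the left factor accepts ε)
  (p?r)* — new start has ε-edges to the inner start and to the new accept, so C = 2 + 3 = 5
  p ∪ q ∪ r ∪ (p?r)* — new start ε-reaches every alternative's start; at least one alternative accepts ε, so the union's new accept is reached too: C = 1 + 1 + 1 + 1 + 5 + 1 = 10
  (r ∪ p)*r(p ∪ q ∪ r ∪ (p?r)*) — the left operand accepts ε, so the closure extends into the next operand (the shared merged state is already counted); C = 5 + (1−1) = 5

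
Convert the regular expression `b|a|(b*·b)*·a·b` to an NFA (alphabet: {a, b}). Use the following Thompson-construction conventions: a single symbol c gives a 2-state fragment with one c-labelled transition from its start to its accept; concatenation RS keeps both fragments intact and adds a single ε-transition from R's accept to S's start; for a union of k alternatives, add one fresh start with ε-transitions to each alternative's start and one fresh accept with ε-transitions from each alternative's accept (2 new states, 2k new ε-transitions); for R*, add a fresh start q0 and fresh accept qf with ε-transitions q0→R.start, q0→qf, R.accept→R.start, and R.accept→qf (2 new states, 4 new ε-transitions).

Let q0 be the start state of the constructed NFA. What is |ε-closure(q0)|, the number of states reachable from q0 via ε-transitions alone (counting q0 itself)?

Let C(F) = |ε-closure(F.start)| within fragment F, and note whether F accepts ε. Symbol fragments have C = 1 and do not accept ε. Then:
  b* → |closure| = 1 (new start) + 1 (body) + 1 (new accept) = 3
  b*·b → the left operand accepts ε, so the closure extends into the next operand (via the concat ε-link); |closure| = 3 + 1 = 4
  (b*·b)* → the star's fresh start ε-reaches both the body's start and the fresh accept: |closure| = 2 + 4 = 6
  (b*·b)*·a·b → |closure| = 6 + 1 = 7 (closure spills across the concat boundary because the left factor accepts ε)
  b|a|(b*·b)*·a·b → |closure| = 1 + 1 + 1 + 7 = 10 (the new accept is not ε-reachable since no branch accepts ε)

10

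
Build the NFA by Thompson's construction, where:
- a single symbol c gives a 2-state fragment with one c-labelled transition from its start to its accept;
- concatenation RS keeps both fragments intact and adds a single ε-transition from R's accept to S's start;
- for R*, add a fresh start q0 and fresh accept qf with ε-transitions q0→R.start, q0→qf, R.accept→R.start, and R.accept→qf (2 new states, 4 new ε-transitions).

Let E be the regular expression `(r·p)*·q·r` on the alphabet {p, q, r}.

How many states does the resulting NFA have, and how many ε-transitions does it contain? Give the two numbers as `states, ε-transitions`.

Per subexpression:
Each of the 4 symbol leaves contributes 2 states and 0 ε-transitions.
  r·p → 4 states, 1 ε-transition
  (r·p)* → 6 states, 5 ε-transitions
  (r·p)*·q·r → 10 states, 7 ε-transitions

10, 7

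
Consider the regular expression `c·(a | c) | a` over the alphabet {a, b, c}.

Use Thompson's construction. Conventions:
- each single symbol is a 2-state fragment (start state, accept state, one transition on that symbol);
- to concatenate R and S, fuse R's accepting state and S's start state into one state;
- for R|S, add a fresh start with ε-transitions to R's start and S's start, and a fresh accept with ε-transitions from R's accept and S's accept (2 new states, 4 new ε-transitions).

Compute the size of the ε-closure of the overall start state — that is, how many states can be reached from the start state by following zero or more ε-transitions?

3

Let C(F) = |ε-closure(F.start)| within fragment F, and note whether F accepts ε. Symbol fragments have C = 1 and do not accept ε. Then:
  a | c — new start ε-reaches every alternative's start; none of them accept ε, so the new accept is not reached: |ε-closure| = 1 + 1 + 1 = 3
  c·(a | c) — same as the first factor's closure: |ε-closure| = 1
  c·(a | c) | a — |ε-closure| = 1 + 1 + 1 = 3 (the new accept is not ε-reachable since no branch accepts ε)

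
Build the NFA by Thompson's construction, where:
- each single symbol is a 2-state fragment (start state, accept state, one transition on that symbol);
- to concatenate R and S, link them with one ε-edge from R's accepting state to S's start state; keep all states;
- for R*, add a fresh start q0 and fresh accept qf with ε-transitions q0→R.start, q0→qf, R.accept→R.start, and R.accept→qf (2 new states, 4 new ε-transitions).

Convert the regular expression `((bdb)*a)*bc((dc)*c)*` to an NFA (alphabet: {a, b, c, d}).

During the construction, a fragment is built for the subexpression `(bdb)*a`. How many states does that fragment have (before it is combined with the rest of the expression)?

10

Fragment for `(bdb)*a`:
Each of the 4 symbol leaves contributes a 2-state fragment.
  bdb → 6 states
  (bdb)* → 8 states
  (bdb)*a → 10 states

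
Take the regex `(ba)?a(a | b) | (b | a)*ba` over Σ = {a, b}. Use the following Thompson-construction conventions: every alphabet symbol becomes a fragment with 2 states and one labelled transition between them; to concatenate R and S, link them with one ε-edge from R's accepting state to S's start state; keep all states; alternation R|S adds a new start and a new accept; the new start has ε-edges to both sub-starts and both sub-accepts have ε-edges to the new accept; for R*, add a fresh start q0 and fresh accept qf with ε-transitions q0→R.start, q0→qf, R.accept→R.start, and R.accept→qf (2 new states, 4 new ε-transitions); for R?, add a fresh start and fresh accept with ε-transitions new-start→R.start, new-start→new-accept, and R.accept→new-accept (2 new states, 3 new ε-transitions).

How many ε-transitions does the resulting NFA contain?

24

Recursing over subexpressions:
Each of the 9 symbol leaves contributes 0 ε-transitions.
  ba = 1 ε-transition
  (ba)? = 4 ε-transitions
  a | b = 4 ε-transitions
  (ba)?a(a | b) = 10 ε-transitions
  b | a = 4 ε-transitions
  (b | a)* = 8 ε-transitions
  (b | a)*ba = 10 ε-transitions
  (ba)?a(a | b) | (b | a)*ba = 24 ε-transitions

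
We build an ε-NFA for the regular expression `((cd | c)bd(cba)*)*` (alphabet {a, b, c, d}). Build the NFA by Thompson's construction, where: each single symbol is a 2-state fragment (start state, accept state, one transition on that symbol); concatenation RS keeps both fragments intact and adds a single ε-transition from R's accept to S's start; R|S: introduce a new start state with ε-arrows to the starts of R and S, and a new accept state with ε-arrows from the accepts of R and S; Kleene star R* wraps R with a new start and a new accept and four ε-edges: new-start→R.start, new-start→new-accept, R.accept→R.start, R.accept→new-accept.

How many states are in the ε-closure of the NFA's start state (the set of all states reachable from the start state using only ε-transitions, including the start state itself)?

5

Let C(F) = |ε-closure(F.start)| within fragment F, and note whether F accepts ε. Symbol fragments have C = 1 and do not accept ε. Then:
  cd : C equals the left operand's closure size = 1 (its accept is not ε-reachable, so the closure stops there)
  cd | c : C = 1 + 1 + 1 = 3 (the new accept is not ε-reachable since no branch accepts ε)
  cba : C equals the left operand's closure size = 1 (its accept is not ε-reachable, so the closure stops there)
  (cba)* : the star's fresh start ε-reaches both the body's start and the fresh accept: C = 2 + 1 = 3
  (cd | c)bd(cba)* : same as the first factor's closure: C = 3
  ((cd | c)bd(cba)*)* : C = 1 (new start) + 3 (body) + 1 (new accept) = 5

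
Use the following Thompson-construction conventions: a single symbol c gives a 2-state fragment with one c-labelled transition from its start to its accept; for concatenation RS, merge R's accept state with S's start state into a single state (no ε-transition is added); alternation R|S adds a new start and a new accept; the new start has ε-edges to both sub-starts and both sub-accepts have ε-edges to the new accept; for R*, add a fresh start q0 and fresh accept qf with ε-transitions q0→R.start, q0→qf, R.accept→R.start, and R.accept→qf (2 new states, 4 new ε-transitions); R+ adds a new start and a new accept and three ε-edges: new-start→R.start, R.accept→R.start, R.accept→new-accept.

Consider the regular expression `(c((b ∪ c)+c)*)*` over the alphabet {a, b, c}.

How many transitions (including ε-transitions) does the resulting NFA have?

Building bottom-up:
Each of the 4 symbol leaves contributes 1 transition (1 symbol, 0 ε).
  b ∪ c — 6 transitions (2 symbol, 4 ε)
  (b ∪ c)+ — 9 transitions (2 symbol, 7 ε)
  (b ∪ c)+c — 10 transitions (3 symbol, 7 ε)
  ((b ∪ c)+c)* — 14 transitions (3 symbol, 11 ε)
  c((b ∪ c)+c)* — 15 transitions (4 symbol, 11 ε)
  (c((b ∪ c)+c)*)* — 19 transitions (4 symbol, 15 ε)

19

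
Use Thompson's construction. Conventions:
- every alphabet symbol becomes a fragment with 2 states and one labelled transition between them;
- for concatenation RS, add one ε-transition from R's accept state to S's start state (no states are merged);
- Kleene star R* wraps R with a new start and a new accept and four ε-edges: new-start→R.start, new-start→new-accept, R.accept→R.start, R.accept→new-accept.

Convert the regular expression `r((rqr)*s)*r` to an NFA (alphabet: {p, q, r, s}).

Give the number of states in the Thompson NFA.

Building bottom-up:
Each of the 6 symbol leaves contributes a 2-state fragment.
  rqr : 6 states
  (rqr)* : 8 states
  (rqr)*s : 10 states
  ((rqr)*s)* : 12 states
  r((rqr)*s)*r : 16 states

16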